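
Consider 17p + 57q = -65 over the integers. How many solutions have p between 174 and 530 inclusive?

gcd(57, 17) = 1  (57 = 3*17 + 6, 17 = 2*6 + 5, 6 = 1*5 + 1, 5 = 5*1).
Back-substituting, 17*(-10) + 57*(3) = 1.
Scale by -65: particular solution (650, -195); reduce p mod 57: (23, -8).
General solution: p = 23 + 57t, q = -8 - 17t for integer t.
174 ≤ 23 + 57t ≤ 530 gives t ∈ [3, 8], which is 6 values.

6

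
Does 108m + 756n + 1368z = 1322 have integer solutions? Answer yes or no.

gcd(756, 108) = 108  (756 = 7*108).
gcd(108, 1368) = 36.
36 does not divide 1322 (remainder 26), so no integer solutions.

no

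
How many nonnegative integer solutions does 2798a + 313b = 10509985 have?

gcd(2798, 313):
  2798 = 8×313 + 294
  313 = 1×294 + 19
  294 = 15×19 + 9
  19 = 2×9 + 1
  9 = 9×1
so gcd(2798, 313) = 1.
Back-substitute for Bézout coefficients:
  1 = 19 - 2×9
  ... = 2798×(-33) + 313×(295)
Scale by 10509985: one solution is (-346829505, 3100445575). Reduce a mod 313: (161, 32139).
General: a = 161 + 313t, b = 32139 - 2798t.
a ≥ 0 ⇒ t ≥ 0; b ≥ 0 ⇒ t ≤ 11. So t ∈ [0, 11]: 12 solutions.

12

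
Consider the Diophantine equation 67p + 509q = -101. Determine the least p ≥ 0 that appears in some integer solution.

234

gcd(509, 67) = 1.
1 divides -101, so solutions exist.
By Bézout, 67·(38) + 509·(-5) = 1.
Scale by -101/1 = -101: (p₀, q₀) = (-3838, 505).
General solution: p = -3838 + 509t, q = 505 - 67t for integer t.
p ≥ 0: smallest is -3838 mod 509 = 234 (at t = 8), with q = -31.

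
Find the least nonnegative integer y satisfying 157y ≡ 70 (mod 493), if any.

gcd(493, 157) = 1.
1 divides 70, so solutions exist.
By Bézout, 157×(-157) + 493×(50) = 1.
So 157×(-157) ≡ 1 (mod 493); multiply by 70: y ≡ -10990 (mod 493).
Smallest nonnegative: y = -10990 mod 493 = 349.

349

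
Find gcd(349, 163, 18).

1

gcd(349, 163):
  349 = 2×163 + 23
  163 = 7×23 + 2
  23 = 11×2 + 1
  2 = 2×1
so gcd(349, 163) = 1.
gcd(1, 18) = 1.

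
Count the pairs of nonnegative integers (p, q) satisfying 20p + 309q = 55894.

9

gcd(309, 20) = 1.
By Bézout, 20×(-139) + 309×(9) = 1.
One solution: (230, 166).
General: p = 230 + 309t, q = 166 - 20t.
p ≥ 0 ⇒ t ≥ 0; q ≥ 0 ⇒ t ≤ 8. So t ∈ [0, 8]: 9 solutions.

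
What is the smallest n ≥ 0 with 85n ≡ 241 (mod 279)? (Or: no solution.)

gcd(279, 85) = 1  (279 = 3·85 + 24, 85 = 3·24 + 13, 24 = 1·13 + 11, 13 = 1·11 + 2, 11 = 5·2 + 1, 2 = 2·1).
1 divides 241, so solutions exist.
Back-substituting, 85·(-128) + 279·(39) = 1.
So 85·(-128) ≡ 1 (mod 279); multiply by 241: n ≡ -30848 (mod 279).
Smallest nonnegative: n = -30848 mod 279 = 121.

121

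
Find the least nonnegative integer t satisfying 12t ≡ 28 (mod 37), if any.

27

gcd(37, 12) = 1.
1 divides 28, so solutions exist.
By Bézout, 12·(-3) + 37·(1) = 1.
So 12·(-3) ≡ 1 (mod 37); multiply by 28: t ≡ -84 (mod 37).
Smallest nonnegative: t = -84 mod 37 = 27.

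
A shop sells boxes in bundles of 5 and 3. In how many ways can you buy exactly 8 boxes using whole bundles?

Need nonnegative integers with 5j + 3k = 8.
gcd(5, 3) = 1, and 5·(-1) + 3·(2) = 1.
So (j₀, k₀) = (-8, 16); general j = -8 + 3t, k = 16 - 5t.
j ≥ 0 ⇒ t ≥ 3; k ≥ 0 ⇒ t ≤ 3. That's 1 value of t.

1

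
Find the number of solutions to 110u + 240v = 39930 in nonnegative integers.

16

gcd(240, 110) = 10  (240 = 2·110 + 20, 110 = 5·20 + 10, 20 = 2·10).
Back-substituting, 110·(11) + 240·(-5) = 10.
Scale by 3993: one solution is (43923, -19965). Reduce u mod 24: (3, 165).
General: u = 3 + 24t, v = 165 - 11t.
u ≥ 0 ⇒ t ≥ 0; v ≥ 0 ⇒ t ≤ 15. So t ∈ [0, 15]: 16 solutions.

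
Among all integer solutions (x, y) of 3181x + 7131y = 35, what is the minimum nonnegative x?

gcd(7131, 3181):
  7131 = 2×3181 + 769
  3181 = 4×769 + 105
  769 = 7×105 + 34
  105 = 3×34 + 3
  34 = 11×3 + 1
  3 = 3×1
so gcd(7131, 3181) = 1.
1 divides 35, so solutions exist.
Back-substitute for Bézout coefficients:
  1 = 34 - 11×3
  ... = 3181×(-2309) + 7131×(1030)
Scale by 35/1 = 35: (x₀, y₀) = (-80815, 36050).
General solution: x = -80815 + 7131t, y = 36050 - 3181t for integer t.
x ≥ 0: smallest is -80815 mod 7131 = 4757 (at t = 12), with y = -2122.

4757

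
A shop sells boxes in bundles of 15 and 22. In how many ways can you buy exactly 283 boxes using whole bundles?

1

Need nonnegative integers with 15j + 22k = 283.
gcd(15, 22) = 1, and 15·(3) + 22·(-2) = 1.
So (j₀, k₀) = (849, -566); general j = 849 + 22t, k = -566 - 15t.
j ≥ 0 ⇒ t ≥ -38; k ≥ 0 ⇒ t ≤ -38. That's 1 value of t.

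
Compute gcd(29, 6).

1

gcd(29, 6) = 1  (29 = 4*6 + 5, 6 = 1*5 + 1, 5 = 5*1).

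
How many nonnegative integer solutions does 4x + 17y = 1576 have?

24

gcd(17, 4):
  17 = 4*4 + 1
  4 = 4*1
so gcd(17, 4) = 1.
Back-substitute for Bézout coefficients:
  1 = 17 - 4*4
  ... = 4*(-4) + 17*(1)
Scale by 1576: one solution is (-6304, 1576). Reduce x mod 17: (3, 92).
General: x = 3 + 17t, y = 92 - 4t.
x ≥ 0 ⇒ t ≥ 0; y ≥ 0 ⇒ t ≤ 23. So t ∈ [0, 23]: 24 solutions.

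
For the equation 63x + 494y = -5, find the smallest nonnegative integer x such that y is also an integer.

243

gcd(494, 63) = 1  (494 = 7*63 + 53, 63 = 1*53 + 10, 53 = 5*10 + 3, 10 = 3*3 + 1, 3 = 3*1).
1 divides -5, so solutions exist.
Back-substituting, 63*(149) + 494*(-19) = 1.
Scale by -5/1 = -5: (x₀, y₀) = (-745, 95).
General solution: x = -745 + 494t, y = 95 - 63t for integer t.
x ≥ 0: smallest is -745 mod 494 = 243 (at t = 2), with y = -31.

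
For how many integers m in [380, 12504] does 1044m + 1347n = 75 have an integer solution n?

gcd(1347, 1044) = 3  (1347 = 1*1044 + 303, 1044 = 3*303 + 135, 303 = 2*135 + 33, 135 = 4*33 + 3, 33 = 11*3).
Back-substituting, 1044*(40) + 1347*(-31) = 3.
Scale by 25: particular solution (1000, -775); reduce m mod 449: (102, -79).
General solution: m = 102 + 449t, n = -79 - 348t for integer t.
380 ≤ 102 + 449t ≤ 12504 gives t ∈ [1, 27], which is 27 values.

27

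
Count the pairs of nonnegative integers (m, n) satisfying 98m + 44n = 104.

gcd(98, 44):
  98 = 2*44 + 10
  44 = 4*10 + 4
  10 = 2*4 + 2
  4 = 2*2
so gcd(98, 44) = 2.
Back-substitute for Bézout coefficients:
  2 = 10 - 2*4
  ... = 98*(9) + 44*(-20)
Scale by 52: one solution is (468, -1040). Reduce m mod 22: (6, -11).
General: m = 6 + 22t, n = -11 - 49t.
m ≥ 0 ⇒ t ≥ 0; n ≥ 0 ⇒ t ≤ -1. So t ∈ [0, -1]: 0 solutions.

0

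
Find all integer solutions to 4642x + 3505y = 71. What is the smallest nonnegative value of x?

3018

gcd(4642, 3505):
  4642 = 1·3505 + 1137
  3505 = 3·1137 + 94
  1137 = 12·94 + 9
  94 = 10·9 + 4
  9 = 2·4 + 1
  4 = 4·1
so gcd(4642, 3505) = 1.
1 divides 71, so solutions exist.
Back-substitute for Bézout coefficients:
  1 = 9 - 2·4
  ... = 4642·(783) + 3505·(-1037)
Scale by 71/1 = 71: (x₀, y₀) = (55593, -73627).
General solution: x = 55593 + 3505t, y = -73627 - 4642t for integer t.
x ≥ 0: smallest is 55593 mod 3505 = 3018 (at t = -15), with y = -3997.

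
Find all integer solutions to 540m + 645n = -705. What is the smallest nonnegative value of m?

gcd(645, 540):
  645 = 1*540 + 105
  540 = 5*105 + 15
  105 = 7*15
so gcd(645, 540) = 15.
15 divides -705, so solutions exist.
Back-substitute for Bézout coefficients:
  15 = 540 - 5*105
  ... = 540*(6) + 645*(-5)
Scale by -705/15 = -47: (m₀, n₀) = (-282, 235).
General solution: m = -282 + 43t, n = 235 - 36t for integer t.
m ≥ 0: smallest is -282 mod 43 = 19 (at t = 7), with n = -17.

19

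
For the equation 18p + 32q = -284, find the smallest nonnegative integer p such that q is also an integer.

2

gcd(32, 18):
  32 = 1×18 + 14
  18 = 1×14 + 4
  14 = 3×4 + 2
  4 = 2×2
so gcd(32, 18) = 2.
2 divides -284, so solutions exist.
Back-substitute for Bézout coefficients:
  2 = 14 - 3×4
  ... = 18×(-7) + 32×(4)
Scale by -284/2 = -142: (p₀, q₀) = (994, -568).
General solution: p = 994 + 16t, q = -568 - 9t for integer t.
p ≥ 0: smallest is 994 mod 16 = 2 (at t = -62), with q = -10.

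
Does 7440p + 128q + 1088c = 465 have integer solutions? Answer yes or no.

no

gcd(7440, 128) = 16  (7440 = 58·128 + 16, 128 = 8·16).
gcd(16, 1088) = 16.
16 does not divide 465 (remainder 1), so no integer solutions.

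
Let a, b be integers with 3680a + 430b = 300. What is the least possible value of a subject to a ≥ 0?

12

gcd(3680, 430):
  3680 = 8·430 + 240
  430 = 1·240 + 190
  240 = 1·190 + 50
  190 = 3·50 + 40
  50 = 1·40 + 10
  40 = 4·10
so gcd(3680, 430) = 10.
10 divides 300, so solutions exist.
Back-substitute for Bézout coefficients:
  10 = 50 - 1·40
  ... = 3680·(9) + 430·(-77)
Scale by 300/10 = 30: (a₀, b₀) = (270, -2310).
General solution: a = 270 + 43t, b = -2310 - 368t for integer t.
a ≥ 0: smallest is 270 mod 43 = 12 (at t = -6), with b = -102.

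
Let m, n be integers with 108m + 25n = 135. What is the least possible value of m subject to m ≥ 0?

20

gcd(108, 25):
  108 = 4·25 + 8
  25 = 3·8 + 1
  8 = 8·1
so gcd(108, 25) = 1.
1 divides 135, so solutions exist.
Back-substitute for Bézout coefficients:
  1 = 25 - 3·8
  ... = 108·(-3) + 25·(13)
Scale by 135/1 = 135: (m₀, n₀) = (-405, 1755).
General solution: m = -405 + 25t, n = 1755 - 108t for integer t.
m ≥ 0: smallest is -405 mod 25 = 20 (at t = 17), with n = -81.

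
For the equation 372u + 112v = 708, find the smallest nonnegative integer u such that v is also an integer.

gcd(372, 112):
  372 = 3·112 + 36
  112 = 3·36 + 4
  36 = 9·4
so gcd(372, 112) = 4.
4 divides 708, so solutions exist.
Back-substitute for Bézout coefficients:
  4 = 112 - 3·36
  ... = 372·(-3) + 112·(10)
Scale by 708/4 = 177: (u₀, v₀) = (-531, 1770).
General solution: u = -531 + 28t, v = 1770 - 93t for integer t.
u ≥ 0: smallest is -531 mod 28 = 1 (at t = 19), with v = 3.

1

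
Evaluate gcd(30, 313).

1

gcd(313, 30):
  313 = 10*30 + 13
  30 = 2*13 + 4
  13 = 3*4 + 1
  4 = 4*1
so gcd(313, 30) = 1.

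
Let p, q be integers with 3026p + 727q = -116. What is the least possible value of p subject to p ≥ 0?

381

gcd(3026, 727) = 1  (3026 = 4×727 + 118, 727 = 6×118 + 19, 118 = 6×19 + 4, 19 = 4×4 + 3, 4 = 1×3 + 1, 3 = 3×1).
1 divides -116, so solutions exist.
Back-substituting, 3026×(191) + 727×(-795) = 1.
Scale by -116/1 = -116: (p₀, q₀) = (-22156, 92220).
General solution: p = -22156 + 727t, q = 92220 - 3026t for integer t.
p ≥ 0: smallest is -22156 mod 727 = 381 (at t = 31), with q = -1586.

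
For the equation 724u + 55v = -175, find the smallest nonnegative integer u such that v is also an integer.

5

gcd(724, 55) = 1  (724 = 13*55 + 9, 55 = 6*9 + 1, 9 = 9*1).
1 divides -175, so solutions exist.
Back-substituting, 724*(-6) + 55*(79) = 1.
Scale by -175/1 = -175: (u₀, v₀) = (1050, -13825).
General solution: u = 1050 + 55t, v = -13825 - 724t for integer t.
u ≥ 0: smallest is 1050 mod 55 = 5 (at t = -19), with v = -69.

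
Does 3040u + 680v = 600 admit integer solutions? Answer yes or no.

yes

gcd(3040, 680) = 40  (3040 = 4×680 + 320, 680 = 2×320 + 40, 320 = 8×40).
40 divides 600, so integer solutions exist.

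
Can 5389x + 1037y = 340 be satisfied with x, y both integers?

gcd(5389, 1037) = 17  (5389 = 5*1037 + 204, 1037 = 5*204 + 17, 204 = 12*17).
17 divides 340, so integer solutions exist.

yes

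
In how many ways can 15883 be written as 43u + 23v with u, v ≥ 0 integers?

16

gcd(43, 23):
  43 = 1×23 + 20
  23 = 1×20 + 3
  20 = 6×3 + 2
  3 = 1×2 + 1
  2 = 2×1
so gcd(43, 23) = 1.
Back-substitute for Bézout coefficients:
  1 = 3 - 1×2
  ... = 43×(-8) + 23×(15)
Scale by 15883: one solution is (-127064, 238245). Reduce u mod 23: (11, 670).
General: u = 11 + 23t, v = 670 - 43t.
u ≥ 0 ⇒ t ≥ 0; v ≥ 0 ⇒ t ≤ 15. So t ∈ [0, 15]: 16 solutions.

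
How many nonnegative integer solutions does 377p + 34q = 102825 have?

8

gcd(377, 34) = 1  (377 = 11*34 + 3, 34 = 11*3 + 1, 3 = 3*1).
Back-substituting, 377*(-11) + 34*(122) = 1.
Scale by 102825: one solution is (-1131075, 12544650). Reduce p mod 34: (3, 2991).
General: p = 3 + 34t, q = 2991 - 377t.
p ≥ 0 ⇒ t ≥ 0; q ≥ 0 ⇒ t ≤ 7. So t ∈ [0, 7]: 8 solutions.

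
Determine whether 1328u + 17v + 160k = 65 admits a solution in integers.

yes

gcd(1328, 17) = 1  (1328 = 78*17 + 2, 17 = 8*2 + 1, 2 = 2*1).
gcd(1, 160) = 1.
1 divides 65, so integer solutions exist.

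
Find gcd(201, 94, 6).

1

gcd(201, 94):
  201 = 2·94 + 13
  94 = 7·13 + 3
  13 = 4·3 + 1
  3 = 3·1
so gcd(201, 94) = 1.
gcd(1, 6) = 1.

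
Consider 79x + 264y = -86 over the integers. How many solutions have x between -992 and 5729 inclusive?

gcd(264, 79) = 1.
By Bézout, 79*(127) + 264*(-38) = 1.
Particular solution: (166, -50).
General solution: x = 166 + 264t, y = -50 - 79t for integer t.
-992 ≤ 166 + 264t ≤ 5729 gives t ∈ [-4, 21], which is 26 values.

26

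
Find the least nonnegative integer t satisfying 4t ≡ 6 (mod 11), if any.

7

gcd(11, 4) = 1.
1 divides 6, so solutions exist.
By Bézout, 4*(3) + 11*(-1) = 1.
So 4*(3) ≡ 1 (mod 11); multiply by 6: t ≡ 18 (mod 11).
Smallest nonnegative: t = 18 mod 11 = 7.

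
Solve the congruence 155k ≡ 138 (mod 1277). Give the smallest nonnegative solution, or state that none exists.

gcd(1277, 155) = 1  (1277 = 8*155 + 37, 155 = 4*37 + 7, 37 = 5*7 + 2, 7 = 3*2 + 1, 2 = 2*1).
1 divides 138, so solutions exist.
Back-substituting, 155*(552) + 1277*(-67) = 1.
So 155*(552) ≡ 1 (mod 1277); multiply by 138: k ≡ 76176 (mod 1277).
Smallest nonnegative: k = 76176 mod 1277 = 833.

833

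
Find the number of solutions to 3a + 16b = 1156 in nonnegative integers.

24

gcd(16, 3) = 1  (16 = 5*3 + 1, 3 = 3*1).
Back-substituting, 3*(-5) + 16*(1) = 1.
Scale by 1156: one solution is (-5780, 1156). Reduce a mod 16: (12, 70).
General: a = 12 + 16t, b = 70 - 3t.
a ≥ 0 ⇒ t ≥ 0; b ≥ 0 ⇒ t ≤ 23. So t ∈ [0, 23]: 24 solutions.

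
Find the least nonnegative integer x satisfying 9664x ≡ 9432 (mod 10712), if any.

gcd(10712, 9664) = 8  (10712 = 1×9664 + 1048, 9664 = 9×1048 + 232, 1048 = 4×232 + 120, 232 = 1×120 + 112, 120 = 1×112 + 8, 112 = 14×8).
8 divides 9432, so solutions exist.
Back-substituting, 9664×(-92) + 10712×(83) = 8.
So 9664×(-92) ≡ 8 (mod 10712); multiply by 1179: x ≡ -108468 (mod 1339).
Smallest nonnegative: x = -108468 mod 1339 = 1330.

1330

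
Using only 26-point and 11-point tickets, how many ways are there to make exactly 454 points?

1

Need nonnegative integers with 26j + 11k = 454.
gcd(26, 11) = 1, and 26·(3) + 11·(-7) = 1.
So (j₀, k₀) = (1362, -3178); general j = 1362 + 11t, k = -3178 - 26t.
j ≥ 0 ⇒ t ≥ -123; k ≥ 0 ⇒ t ≤ -123. That's 1 value of t.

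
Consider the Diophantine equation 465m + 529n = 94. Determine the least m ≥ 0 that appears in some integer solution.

gcd(529, 465) = 1.
1 divides 94, so solutions exist.
By Bézout, 465×(-124) + 529×(109) = 1.
Scale by 94/1 = 94: (m₀, n₀) = (-11656, 10246).
General solution: m = -11656 + 529t, n = 10246 - 465t for integer t.
m ≥ 0: smallest is -11656 mod 529 = 511 (at t = 23), with n = -449.

511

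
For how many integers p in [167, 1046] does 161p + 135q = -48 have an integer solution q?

gcd(161, 135) = 1.
By Bézout, 161·(26) + 135·(-31) = 1.
Particular solution: (102, -122).
General solution: p = 102 + 135t, q = -122 - 161t for integer t.
167 ≤ 102 + 135t ≤ 1046 gives t ∈ [1, 6], which is 6 values.

6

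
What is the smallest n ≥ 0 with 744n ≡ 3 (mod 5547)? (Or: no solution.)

589

gcd(5547, 744):
  5547 = 7·744 + 339
  744 = 2·339 + 66
  339 = 5·66 + 9
  66 = 7·9 + 3
  9 = 3·3
so gcd(5547, 744) = 3.
3 divides 3, so solutions exist.
Back-substitute for Bézout coefficients:
  3 = 66 - 7·9
  ... = 744·(589) + 5547·(-79)
So 744·(589) ≡ 3 (mod 5547); multiply by 1: n ≡ 589 (mod 1849).
Smallest nonnegative: n = 589 mod 1849 = 589.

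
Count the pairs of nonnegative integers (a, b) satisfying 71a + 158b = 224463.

20

gcd(158, 71):
  158 = 2·71 + 16
  71 = 4·16 + 7
  16 = 2·7 + 2
  7 = 3·2 + 1
  2 = 2·1
so gcd(158, 71) = 1.
Back-substitute for Bézout coefficients:
  1 = 7 - 3·2
  ... = 71·(69) + 158·(-31)
Scale by 224463: one solution is (15487947, -6958353). Reduce a mod 158: (155, 1351).
General: a = 155 + 158t, b = 1351 - 71t.
a ≥ 0 ⇒ t ≥ 0; b ≥ 0 ⇒ t ≤ 19. So t ∈ [0, 19]: 20 solutions.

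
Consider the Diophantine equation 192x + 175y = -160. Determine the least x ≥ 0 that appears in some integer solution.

gcd(192, 175):
  192 = 1·175 + 17
  175 = 10·17 + 5
  17 = 3·5 + 2
  5 = 2·2 + 1
  2 = 2·1
so gcd(192, 175) = 1.
1 divides -160, so solutions exist.
Back-substitute for Bézout coefficients:
  1 = 5 - 2·2
  ... = 192·(-72) + 175·(79)
Scale by -160/1 = -160: (x₀, y₀) = (11520, -12640).
General solution: x = 11520 + 175t, y = -12640 - 192t for integer t.
x ≥ 0: smallest is 11520 mod 175 = 145 (at t = -65), with y = -160.

145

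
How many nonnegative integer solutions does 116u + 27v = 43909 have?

14

gcd(116, 27) = 1.
By Bézout, 116×(-10) + 27×(43) = 1.
One solution: (11, 1579).
General: u = 11 + 27t, v = 1579 - 116t.
u ≥ 0 ⇒ t ≥ 0; v ≥ 0 ⇒ t ≤ 13. So t ∈ [0, 13]: 14 solutions.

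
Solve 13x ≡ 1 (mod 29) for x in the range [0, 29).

gcd(29, 13):
  29 = 2·13 + 3
  13 = 4·3 + 1
  3 = 3·1
so gcd(29, 13) = 1.
Back-substitute for Bézout coefficients:
  1 = 13 - 4·3
  ... = 13·(9) + 29·(-4)
So 13·9 ≡ 1 (mod 29), and 9 mod 29 = 9.

9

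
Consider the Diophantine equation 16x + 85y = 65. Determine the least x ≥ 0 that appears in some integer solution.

gcd(85, 16):
  85 = 5*16 + 5
  16 = 3*5 + 1
  5 = 5*1
so gcd(85, 16) = 1.
1 divides 65, so solutions exist.
Back-substitute for Bézout coefficients:
  1 = 16 - 3*5
  ... = 16*(16) + 85*(-3)
Scale by 65/1 = 65: (x₀, y₀) = (1040, -195).
General solution: x = 1040 + 85t, y = -195 - 16t for integer t.
x ≥ 0: smallest is 1040 mod 85 = 20 (at t = -12), with y = -3.

20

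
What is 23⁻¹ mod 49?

gcd(49, 23):
  49 = 2·23 + 3
  23 = 7·3 + 2
  3 = 1·2 + 1
  2 = 2·1
so gcd(49, 23) = 1.
Back-substitute for Bézout coefficients:
  1 = 3 - 1·2
  ... = 23·(-17) + 49·(8)
So 23·-17 ≡ 1 (mod 49), and -17 mod 49 = 32.

32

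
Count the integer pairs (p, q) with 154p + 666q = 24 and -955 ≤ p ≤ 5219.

19

gcd(666, 154) = 2.
By Bézout, 154×(-160) + 666×(37) = 2.
Particular solution: (78, -18).
General solution: p = 78 + 333t, q = -18 - 77t for integer t.
-955 ≤ 78 + 333t ≤ 5219 gives t ∈ [-3, 15], which is 19 values.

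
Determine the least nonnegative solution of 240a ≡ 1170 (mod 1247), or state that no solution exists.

1096

gcd(1247, 240) = 1  (1247 = 5×240 + 47, 240 = 5×47 + 5, 47 = 9×5 + 2, 5 = 2×2 + 1, 2 = 2×1).
1 divides 1170, so solutions exist.
Back-substituting, 240×(504) + 1247×(-97) = 1.
So 240×(504) ≡ 1 (mod 1247); multiply by 1170: a ≡ 589680 (mod 1247).
Smallest nonnegative: a = 589680 mod 1247 = 1096.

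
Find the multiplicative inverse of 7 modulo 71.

gcd(71, 7) = 1.
By Bézout, 7·(-10) + 71·(1) = 1.
So 7·-10 ≡ 1 (mod 71), and -10 mod 71 = 61.

61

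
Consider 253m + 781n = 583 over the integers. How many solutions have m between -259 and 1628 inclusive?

27

gcd(781, 253) = 11.
By Bézout, 253×(34) + 781×(-11) = 11.
Particular solution: (27, -8).
General solution: m = 27 + 71t, n = -8 - 23t for integer t.
-259 ≤ 27 + 71t ≤ 1628 gives t ∈ [-4, 22], which is 27 values.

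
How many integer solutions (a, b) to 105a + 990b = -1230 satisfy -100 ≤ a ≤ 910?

15

gcd(990, 105) = 15.
By Bézout, 105·(19) + 990·(-2) = 15.
Particular solution: (26, -4).
General solution: a = 26 + 66t, b = -4 - 7t for integer t.
-100 ≤ 26 + 66t ≤ 910 gives t ∈ [-1, 13], which is 15 values.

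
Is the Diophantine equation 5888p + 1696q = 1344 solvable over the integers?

yes

gcd(5888, 1696) = 32  (5888 = 3×1696 + 800, 1696 = 2×800 + 96, 800 = 8×96 + 32, 96 = 3×32).
32 divides 1344, so integer solutions exist.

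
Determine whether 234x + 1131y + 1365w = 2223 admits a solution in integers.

gcd(1131, 234) = 39  (1131 = 4×234 + 195, 234 = 1×195 + 39, 195 = 5×39).
gcd(39, 1365) = 39.
39 divides 2223, so integer solutions exist.

yes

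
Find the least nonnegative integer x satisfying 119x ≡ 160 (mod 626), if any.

gcd(626, 119) = 1.
1 divides 160, so solutions exist.
By Bézout, 119*(121) + 626*(-23) = 1.
So 119*(121) ≡ 1 (mod 626); multiply by 160: x ≡ 19360 (mod 626).
Smallest nonnegative: x = 19360 mod 626 = 580.

580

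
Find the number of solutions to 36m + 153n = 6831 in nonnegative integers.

11

gcd(153, 36) = 9  (153 = 4*36 + 9, 36 = 4*9).
Back-substituting, 36*(-4) + 153*(1) = 9.
Scale by 759: one solution is (-3036, 759). Reduce m mod 17: (7, 43).
General: m = 7 + 17t, n = 43 - 4t.
m ≥ 0 ⇒ t ≥ 0; n ≥ 0 ⇒ t ≤ 10. So t ∈ [0, 10]: 11 solutions.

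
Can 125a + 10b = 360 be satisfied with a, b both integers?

gcd(125, 10) = 5  (125 = 12·10 + 5, 10 = 2·5).
5 divides 360, so integer solutions exist.

yes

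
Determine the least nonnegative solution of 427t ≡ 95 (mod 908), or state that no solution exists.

585

gcd(908, 427):
  908 = 2×427 + 54
  427 = 7×54 + 49
  54 = 1×49 + 5
  49 = 9×5 + 4
  5 = 1×4 + 1
  4 = 4×1
so gcd(908, 427) = 1.
1 divides 95, so solutions exist.
Back-substitute for Bézout coefficients:
  1 = 5 - 1×4
  ... = 427×(-185) + 908×(87)
So 427×(-185) ≡ 1 (mod 908); multiply by 95: t ≡ -17575 (mod 908).
Smallest nonnegative: t = -17575 mod 908 = 585.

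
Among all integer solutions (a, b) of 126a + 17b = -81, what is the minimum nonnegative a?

gcd(126, 17) = 1.
1 divides -81, so solutions exist.
By Bézout, 126×(5) + 17×(-37) = 1.
Scale by -81/1 = -81: (a₀, b₀) = (-405, 2997).
General solution: a = -405 + 17t, b = 2997 - 126t for integer t.
a ≥ 0: smallest is -405 mod 17 = 3 (at t = 24), with b = -27.

3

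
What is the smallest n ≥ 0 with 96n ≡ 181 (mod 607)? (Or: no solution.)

gcd(607, 96) = 1.
1 divides 181, so solutions exist.
By Bézout, 96·(-196) + 607·(31) = 1.
So 96·(-196) ≡ 1 (mod 607); multiply by 181: n ≡ -35476 (mod 607).
Smallest nonnegative: n = -35476 mod 607 = 337.

337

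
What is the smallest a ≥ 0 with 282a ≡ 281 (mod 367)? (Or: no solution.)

gcd(367, 282):
  367 = 1·282 + 85
  282 = 3·85 + 27
  85 = 3·27 + 4
  27 = 6·4 + 3
  4 = 1·3 + 1
  3 = 3·1
so gcd(367, 282) = 1.
1 divides 281, so solutions exist.
Back-substitute for Bézout coefficients:
  1 = 4 - 1·3
  ... = 282·(-95) + 367·(73)
So 282·(-95) ≡ 1 (mod 367); multiply by 281: a ≡ -26695 (mod 367).
Smallest nonnegative: a = -26695 mod 367 = 96.

96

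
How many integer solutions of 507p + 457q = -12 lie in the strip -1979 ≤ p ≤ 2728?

10

gcd(507, 457) = 1.
By Bézout, 507*(64) + 457*(-71) = 1.
Particular solution: (146, -162).
General solution: p = 146 + 457t, q = -162 - 507t for integer t.
-1979 ≤ 146 + 457t ≤ 2728 gives t ∈ [-4, 5], which is 10 values.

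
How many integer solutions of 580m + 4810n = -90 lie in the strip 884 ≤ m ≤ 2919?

gcd(4810, 580) = 10  (4810 = 8·580 + 170, 580 = 3·170 + 70, 170 = 2·70 + 30, 70 = 2·30 + 10, 30 = 3·10).
Back-substituting, 580·(141) + 4810·(-17) = 10.
Scale by -9: particular solution (-1269, 153); reduce m mod 481: (174, -21).
General solution: m = 174 + 481t, n = -21 - 58t for integer t.
884 ≤ 174 + 481t ≤ 2919 gives t ∈ [2, 5], which is 4 values.

4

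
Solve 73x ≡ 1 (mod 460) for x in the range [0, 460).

gcd(460, 73) = 1  (460 = 6×73 + 22, 73 = 3×22 + 7, 22 = 3×7 + 1, 7 = 7×1).
Back-substituting, 73×(-63) + 460×(10) = 1.
So 73×-63 ≡ 1 (mod 460), and -63 mod 460 = 397.

397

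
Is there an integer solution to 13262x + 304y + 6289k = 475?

yes

gcd(13262, 304) = 38  (13262 = 43·304 + 190, 304 = 1·190 + 114, 190 = 1·114 + 76, 114 = 1·76 + 38, 76 = 2·38).
gcd(38, 6289) = 19.
19 divides 475, so integer solutions exist.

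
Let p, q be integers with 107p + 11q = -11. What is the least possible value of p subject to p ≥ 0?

gcd(107, 11) = 1.
1 divides -11, so solutions exist.
By Bézout, 107·(-4) + 11·(39) = 1.
Scale by -11/1 = -11: (p₀, q₀) = (44, -429).
General solution: p = 44 + 11t, q = -429 - 107t for integer t.
p ≥ 0: smallest is 44 mod 11 = 0 (at t = -4), with q = -1.

0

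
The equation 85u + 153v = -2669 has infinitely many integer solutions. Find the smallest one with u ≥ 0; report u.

1

gcd(153, 85) = 17  (153 = 1×85 + 68, 85 = 1×68 + 17, 68 = 4×17).
17 divides -2669, so solutions exist.
Back-substituting, 85×(2) + 153×(-1) = 17.
Scale by -2669/17 = -157: (u₀, v₀) = (-314, 157).
General solution: u = -314 + 9t, v = 157 - 5t for integer t.
u ≥ 0: smallest is -314 mod 9 = 1 (at t = 35), with v = -18.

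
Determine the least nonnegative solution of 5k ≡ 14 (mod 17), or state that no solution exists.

13

gcd(17, 5):
  17 = 3*5 + 2
  5 = 2*2 + 1
  2 = 2*1
so gcd(17, 5) = 1.
1 divides 14, so solutions exist.
Back-substitute for Bézout coefficients:
  1 = 5 - 2*2
  ... = 5*(7) + 17*(-2)
So 5*(7) ≡ 1 (mod 17); multiply by 14: k ≡ 98 (mod 17).
Smallest nonnegative: k = 98 mod 17 = 13.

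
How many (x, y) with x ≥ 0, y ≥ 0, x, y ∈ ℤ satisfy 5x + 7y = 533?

gcd(7, 5) = 1.
By Bézout, 5×(3) + 7×(-2) = 1.
One solution: (3, 74).
General: x = 3 + 7t, y = 74 - 5t.
x ≥ 0 ⇒ t ≥ 0; y ≥ 0 ⇒ t ≤ 14. So t ∈ [0, 14]: 15 solutions.

15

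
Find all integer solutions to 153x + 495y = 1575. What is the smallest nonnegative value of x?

20

gcd(495, 153):
  495 = 3*153 + 36
  153 = 4*36 + 9
  36 = 4*9
so gcd(495, 153) = 9.
9 divides 1575, so solutions exist.
Back-substitute for Bézout coefficients:
  9 = 153 - 4*36
  ... = 153*(13) + 495*(-4)
Scale by 1575/9 = 175: (x₀, y₀) = (2275, -700).
General solution: x = 2275 + 55t, y = -700 - 17t for integer t.
x ≥ 0: smallest is 2275 mod 55 = 20 (at t = -41), with y = -3.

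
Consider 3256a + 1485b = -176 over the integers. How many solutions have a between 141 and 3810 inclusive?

27

gcd(3256, 1485):
  3256 = 2×1485 + 286
  1485 = 5×286 + 55
  286 = 5×55 + 11
  55 = 5×11
so gcd(3256, 1485) = 11.
Back-substitute for Bézout coefficients:
  11 = 286 - 5×55
  ... = 3256×(26) + 1485×(-57)
Scale by -16: particular solution (-416, 912); reduce a mod 135: (124, -272).
General solution: a = 124 + 135t, b = -272 - 296t for integer t.
141 ≤ 124 + 135t ≤ 3810 gives t ∈ [1, 27], which is 27 values.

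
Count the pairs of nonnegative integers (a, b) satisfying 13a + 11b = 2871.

gcd(13, 11) = 1.
By Bézout, 13*(-5) + 11*(6) = 1.
One solution: (0, 261).
General: a = 0 + 11t, b = 261 - 13t.
a ≥ 0 ⇒ t ≥ 0; b ≥ 0 ⇒ t ≤ 20. So t ∈ [0, 20]: 21 solutions.

21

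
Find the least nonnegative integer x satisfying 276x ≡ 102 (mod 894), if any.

gcd(894, 276) = 6.
6 divides 102, so solutions exist.
By Bézout, 276·(-68) + 894·(21) = 6.
So 276·(-68) ≡ 6 (mod 894); multiply by 17: x ≡ -1156 (mod 149).
Smallest nonnegative: x = -1156 mod 149 = 36.

36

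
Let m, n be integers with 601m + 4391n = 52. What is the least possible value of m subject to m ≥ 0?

3339

gcd(4391, 601):
  4391 = 7·601 + 184
  601 = 3·184 + 49
  184 = 3·49 + 37
  49 = 1·37 + 12
  37 = 3·12 + 1
  12 = 12·1
so gcd(4391, 601) = 1.
1 divides 52, so solutions exist.
Back-substitute for Bézout coefficients:
  1 = 37 - 3·12
  ... = 601·(-358) + 4391·(49)
Scale by 52/1 = 52: (m₀, n₀) = (-18616, 2548).
General solution: m = -18616 + 4391t, n = 2548 - 601t for integer t.
m ≥ 0: smallest is -18616 mod 4391 = 3339 (at t = 5), with n = -457.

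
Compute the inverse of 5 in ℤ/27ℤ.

gcd(27, 5):
  27 = 5·5 + 2
  5 = 2·2 + 1
  2 = 2·1
so gcd(27, 5) = 1.
Back-substitute for Bézout coefficients:
  1 = 5 - 2·2
  ... = 5·(11) + 27·(-2)
So 5·11 ≡ 1 (mod 27), and 11 mod 27 = 11.

11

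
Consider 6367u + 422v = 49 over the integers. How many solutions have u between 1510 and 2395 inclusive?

2

gcd(6367, 422) = 1  (6367 = 15×422 + 37, 422 = 11×37 + 15, 37 = 2×15 + 7, 15 = 2×7 + 1, 7 = 7×1).
Back-substituting, 6367×(-57) + 422×(860) = 1.
Scale by 49: particular solution (-2793, 42140); reduce u mod 422: (161, -2429).
General solution: u = 161 + 422t, v = -2429 - 6367t for integer t.
1510 ≤ 161 + 422t ≤ 2395 gives t ∈ [4, 5], which is 2 values.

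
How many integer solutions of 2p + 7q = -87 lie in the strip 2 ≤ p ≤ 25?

4

gcd(7, 2) = 1.
By Bézout, 2*(-3) + 7*(1) = 1.
Particular solution: (2, -13).
General solution: p = 2 + 7t, q = -13 - 2t for integer t.
2 ≤ 2 + 7t ≤ 25 gives t ∈ [0, 3], which is 4 values.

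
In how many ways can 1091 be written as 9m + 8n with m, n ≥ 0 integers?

gcd(9, 8) = 1.
By Bézout, 9·(1) + 8·(-1) = 1.
One solution: (3, 133).
General: m = 3 + 8t, n = 133 - 9t.
m ≥ 0 ⇒ t ≥ 0; n ≥ 0 ⇒ t ≤ 14. So t ∈ [0, 14]: 15 solutions.

15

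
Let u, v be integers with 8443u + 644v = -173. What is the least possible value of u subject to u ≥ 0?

569

gcd(8443, 644):
  8443 = 13·644 + 71
  644 = 9·71 + 5
  71 = 14·5 + 1
  5 = 5·1
so gcd(8443, 644) = 1.
1 divides -173, so solutions exist.
Back-substitute for Bézout coefficients:
  1 = 71 - 14·5
  ... = 8443·(127) + 644·(-1665)
Scale by -173/1 = -173: (u₀, v₀) = (-21971, 288045).
General solution: u = -21971 + 644t, v = 288045 - 8443t for integer t.
u ≥ 0: smallest is -21971 mod 644 = 569 (at t = 35), with v = -7460.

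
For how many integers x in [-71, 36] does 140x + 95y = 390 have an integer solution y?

6

gcd(140, 95):
  140 = 1×95 + 45
  95 = 2×45 + 5
  45 = 9×5
so gcd(140, 95) = 5.
Back-substitute for Bézout coefficients:
  5 = 95 - 2×45
  ... = 140×(-2) + 95×(3)
Scale by 78: particular solution (-156, 234); reduce x mod 19: (15, -18).
General solution: x = 15 + 19t, y = -18 - 28t for integer t.
-71 ≤ 15 + 19t ≤ 36 gives t ∈ [-4, 1], which is 6 values.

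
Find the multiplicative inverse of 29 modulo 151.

125

gcd(151, 29) = 1.
By Bézout, 29*(-26) + 151*(5) = 1.
So 29*-26 ≡ 1 (mod 151), and -26 mod 151 = 125.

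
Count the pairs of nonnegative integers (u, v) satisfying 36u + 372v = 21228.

gcd(372, 36) = 12  (372 = 10·36 + 12, 36 = 3·12).
Back-substituting, 36·(-10) + 372·(1) = 12.
Scale by 1769: one solution is (-17690, 1769). Reduce u mod 31: (11, 56).
General: u = 11 + 31t, v = 56 - 3t.
u ≥ 0 ⇒ t ≥ 0; v ≥ 0 ⇒ t ≤ 18. So t ∈ [0, 18]: 19 solutions.

19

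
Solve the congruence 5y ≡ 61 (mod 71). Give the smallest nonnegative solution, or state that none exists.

69

gcd(71, 5) = 1  (71 = 14*5 + 1, 5 = 5*1).
1 divides 61, so solutions exist.
Back-substituting, 5*(-14) + 71*(1) = 1.
So 5*(-14) ≡ 1 (mod 71); multiply by 61: y ≡ -854 (mod 71).
Smallest nonnegative: y = -854 mod 71 = 69.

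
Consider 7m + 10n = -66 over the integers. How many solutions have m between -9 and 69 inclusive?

8

gcd(10, 7):
  10 = 1*7 + 3
  7 = 2*3 + 1
  3 = 3*1
so gcd(10, 7) = 1.
Back-substitute for Bézout coefficients:
  1 = 7 - 2*3
  ... = 7*(3) + 10*(-2)
Scale by -66: particular solution (-198, 132); reduce m mod 10: (2, -8).
General solution: m = 2 + 10t, n = -8 - 7t for integer t.
-9 ≤ 2 + 10t ≤ 69 gives t ∈ [-1, 6], which is 8 values.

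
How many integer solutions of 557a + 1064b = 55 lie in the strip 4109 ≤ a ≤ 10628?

6

gcd(1064, 557) = 1  (1064 = 1×557 + 507, 557 = 1×507 + 50, 507 = 10×50 + 7, 50 = 7×7 + 1, 7 = 7×1).
Back-substituting, 557×(149) + 1064×(-78) = 1.
Scale by 55: particular solution (8195, -4290); reduce a mod 1064: (747, -391).
General solution: a = 747 + 1064t, b = -391 - 557t for integer t.
4109 ≤ 747 + 1064t ≤ 10628 gives t ∈ [4, 9], which is 6 values.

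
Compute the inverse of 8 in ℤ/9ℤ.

8

gcd(9, 8) = 1.
By Bézout, 8×(-1) + 9×(1) = 1.
So 8×-1 ≡ 1 (mod 9), and -1 mod 9 = 8.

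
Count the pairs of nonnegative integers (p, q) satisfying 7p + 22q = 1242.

8

gcd(22, 7) = 1.
By Bézout, 7·(-3) + 22·(1) = 1.
One solution: (14, 52).
General: p = 14 + 22t, q = 52 - 7t.
p ≥ 0 ⇒ t ≥ 0; q ≥ 0 ⇒ t ≤ 7. So t ∈ [0, 7]: 8 solutions.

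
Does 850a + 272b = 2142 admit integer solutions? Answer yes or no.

gcd(850, 272):
  850 = 3*272 + 34
  272 = 8*34
so gcd(850, 272) = 34.
34 divides 2142, so integer solutions exist.

yes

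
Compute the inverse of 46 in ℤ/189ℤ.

37

gcd(189, 46) = 1.
By Bézout, 46×(37) + 189×(-9) = 1.
So 46×37 ≡ 1 (mod 189), and 37 mod 189 = 37.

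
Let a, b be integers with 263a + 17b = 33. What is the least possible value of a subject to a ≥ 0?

gcd(263, 17):
  263 = 15*17 + 8
  17 = 2*8 + 1
  8 = 8*1
so gcd(263, 17) = 1.
1 divides 33, so solutions exist.
Back-substitute for Bézout coefficients:
  1 = 17 - 2*8
  ... = 263*(-2) + 17*(31)
Scale by 33/1 = 33: (a₀, b₀) = (-66, 1023).
General solution: a = -66 + 17t, b = 1023 - 263t for integer t.
a ≥ 0: smallest is -66 mod 17 = 2 (at t = 4), with b = -29.

2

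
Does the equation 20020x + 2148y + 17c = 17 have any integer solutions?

gcd(20020, 2148) = 4  (20020 = 9×2148 + 688, 2148 = 3×688 + 84, 688 = 8×84 + 16, 84 = 5×16 + 4, 16 = 4×4).
gcd(4, 17) = 1.
1 divides 17, so integer solutions exist.

yes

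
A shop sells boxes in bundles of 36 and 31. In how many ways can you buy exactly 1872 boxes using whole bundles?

Need nonnegative integers with 36j + 31k = 1872.
gcd(36, 31) = 1, and 36·(-6) + 31·(7) = 1.
So (j₀, k₀) = (-11232, 13104); general j = -11232 + 31t, k = 13104 - 36t.
j ≥ 0 ⇒ t ≥ 363; k ≥ 0 ⇒ t ≤ 364. That's 2 values of t.

2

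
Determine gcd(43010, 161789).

gcd(161789, 43010):
  161789 = 3·43010 + 32759
  43010 = 1·32759 + 10251
  32759 = 3·10251 + 2006
  10251 = 5·2006 + 221
  2006 = 9·221 + 17
  221 = 13·17
so gcd(161789, 43010) = 17.

17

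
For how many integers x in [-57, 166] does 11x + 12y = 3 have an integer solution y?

19

gcd(12, 11) = 1  (12 = 1*11 + 1, 11 = 11*1).
Back-substituting, 11*(-1) + 12*(1) = 1.
Scale by 3: particular solution (-3, 3); reduce x mod 12: (9, -8).
General solution: x = 9 + 12t, y = -8 - 11t for integer t.
-57 ≤ 9 + 12t ≤ 166 gives t ∈ [-5, 13], which is 19 values.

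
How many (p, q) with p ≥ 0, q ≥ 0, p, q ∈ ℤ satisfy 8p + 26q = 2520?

gcd(26, 8) = 2.
By Bézout, 8*(-3) + 26*(1) = 2.
One solution: (3, 96).
General: p = 3 + 13t, q = 96 - 4t.
p ≥ 0 ⇒ t ≥ 0; q ≥ 0 ⇒ t ≤ 24. So t ∈ [0, 24]: 25 solutions.

25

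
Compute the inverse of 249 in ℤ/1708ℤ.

1269

gcd(1708, 249) = 1.
By Bézout, 249×(-439) + 1708×(64) = 1.
So 249×-439 ≡ 1 (mod 1708), and -439 mod 1708 = 1269.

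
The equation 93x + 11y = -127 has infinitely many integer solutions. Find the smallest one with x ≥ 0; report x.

1

gcd(93, 11) = 1  (93 = 8×11 + 5, 11 = 2×5 + 1, 5 = 5×1).
1 divides -127, so solutions exist.
Back-substituting, 93×(-2) + 11×(17) = 1.
Scale by -127/1 = -127: (x₀, y₀) = (254, -2159).
General solution: x = 254 + 11t, y = -2159 - 93t for integer t.
x ≥ 0: smallest is 254 mod 11 = 1 (at t = -23), with y = -20.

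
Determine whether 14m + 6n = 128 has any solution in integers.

gcd(14, 6) = 2  (14 = 2×6 + 2, 6 = 3×2).
2 divides 128, so integer solutions exist.

yes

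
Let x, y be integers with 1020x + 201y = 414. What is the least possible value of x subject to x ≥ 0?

gcd(1020, 201) = 3.
3 divides 414, so solutions exist.
By Bézout, 1020·(27) + 201·(-137) = 3.
Scale by 414/3 = 138: (x₀, y₀) = (3726, -18906).
General solution: x = 3726 + 67t, y = -18906 - 340t for integer t.
x ≥ 0: smallest is 3726 mod 67 = 41 (at t = -55), with y = -206.

41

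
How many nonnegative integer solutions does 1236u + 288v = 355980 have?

gcd(1236, 288) = 12  (1236 = 4·288 + 84, 288 = 3·84 + 36, 84 = 2·36 + 12, 36 = 3·12).
Back-substituting, 1236·(7) + 288·(-30) = 12.
Scale by 29665: one solution is (207655, -889950). Reduce u mod 24: (7, 1206).
General: u = 7 + 24t, v = 1206 - 103t.
u ≥ 0 ⇒ t ≥ 0; v ≥ 0 ⇒ t ≤ 11. So t ∈ [0, 11]: 12 solutions.

12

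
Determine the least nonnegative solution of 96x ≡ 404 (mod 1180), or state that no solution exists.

gcd(1180, 96) = 4.
4 divides 404, so solutions exist.
By Bézout, 96*(-86) + 1180*(7) = 4.
So 96*(-86) ≡ 4 (mod 1180); multiply by 101: x ≡ -8686 (mod 295).
Smallest nonnegative: x = -8686 mod 295 = 164.

164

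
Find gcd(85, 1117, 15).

gcd(1117, 85) = 1  (1117 = 13·85 + 12, 85 = 7·12 + 1, 12 = 12·1).
gcd(1, 15) = 1.

1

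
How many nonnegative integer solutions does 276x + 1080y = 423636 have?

gcd(1080, 276) = 12.
By Bézout, 276×(-43) + 1080×(11) = 12.
One solution: (1, 392).
General: x = 1 + 90t, y = 392 - 23t.
x ≥ 0 ⇒ t ≥ 0; y ≥ 0 ⇒ t ≤ 17. So t ∈ [0, 17]: 18 solutions.

18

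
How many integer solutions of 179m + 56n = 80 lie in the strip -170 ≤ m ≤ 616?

gcd(179, 56):
  179 = 3×56 + 11
  56 = 5×11 + 1
  11 = 11×1
so gcd(179, 56) = 1.
Back-substitute for Bézout coefficients:
  1 = 56 - 5×11
  ... = 179×(-5) + 56×(16)
Scale by 80: particular solution (-400, 1280); reduce m mod 56: (48, -152).
General solution: m = 48 + 56t, n = -152 - 179t for integer t.
-170 ≤ 48 + 56t ≤ 616 gives t ∈ [-3, 10], which is 14 values.

14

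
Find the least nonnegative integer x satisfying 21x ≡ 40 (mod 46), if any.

gcd(46, 21) = 1  (46 = 2×21 + 4, 21 = 5×4 + 1, 4 = 4×1).
1 divides 40, so solutions exist.
Back-substituting, 21×(11) + 46×(-5) = 1.
So 21×(11) ≡ 1 (mod 46); multiply by 40: x ≡ 440 (mod 46).
Smallest nonnegative: x = 440 mod 46 = 26.

26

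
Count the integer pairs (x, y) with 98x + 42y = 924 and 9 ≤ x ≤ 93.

gcd(98, 42) = 14  (98 = 2*42 + 14, 42 = 3*14).
Back-substituting, 98*(1) + 42*(-2) = 14.
Scale by 66: particular solution (66, -132); reduce x mod 3: (0, 22).
General solution: x = 0 + 3t, y = 22 - 7t for integer t.
9 ≤ 0 + 3t ≤ 93 gives t ∈ [3, 31], which is 29 values.

29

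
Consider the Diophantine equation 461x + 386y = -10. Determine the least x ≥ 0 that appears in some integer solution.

gcd(461, 386) = 1  (461 = 1·386 + 75, 386 = 5·75 + 11, 75 = 6·11 + 9, 11 = 1·9 + 2, 9 = 4·2 + 1, 2 = 2·1).
1 divides -10, so solutions exist.
Back-substituting, 461·(175) + 386·(-209) = 1.
Scale by -10/1 = -10: (x₀, y₀) = (-1750, 2090).
General solution: x = -1750 + 386t, y = 2090 - 461t for integer t.
x ≥ 0: smallest is -1750 mod 386 = 180 (at t = 5), with y = -215.

180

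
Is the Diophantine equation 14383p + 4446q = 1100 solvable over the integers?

no

gcd(14383, 4446) = 19  (14383 = 3·4446 + 1045, 4446 = 4·1045 + 266, 1045 = 3·266 + 247, 266 = 1·247 + 19, 247 = 13·19).
19 does not divide 1100 (remainder 17), so no integer solutions.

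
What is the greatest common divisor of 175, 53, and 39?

1

gcd(175, 53) = 1.
gcd(1, 39) = 1.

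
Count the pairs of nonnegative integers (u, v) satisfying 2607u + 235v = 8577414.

gcd(2607, 235) = 1.
By Bézout, 2607·(-32) + 235·(355) = 1.
One solution: (167, 34647).
General: u = 167 + 235t, v = 34647 - 2607t.
u ≥ 0 ⇒ t ≥ 0; v ≥ 0 ⇒ t ≤ 13. So t ∈ [0, 13]: 14 solutions.

14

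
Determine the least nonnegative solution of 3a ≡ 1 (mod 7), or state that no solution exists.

gcd(7, 3) = 1.
1 divides 1, so solutions exist.
By Bézout, 3·(-2) + 7·(1) = 1.
So 3·(-2) ≡ 1 (mod 7); multiply by 1: a ≡ -2 (mod 7).
Smallest nonnegative: a = -2 mod 7 = 5.

5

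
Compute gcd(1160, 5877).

1

gcd(5877, 1160):
  5877 = 5·1160 + 77
  1160 = 15·77 + 5
  77 = 15·5 + 2
  5 = 2·2 + 1
  2 = 2·1
so gcd(5877, 1160) = 1.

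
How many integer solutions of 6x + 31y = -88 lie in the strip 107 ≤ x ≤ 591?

gcd(31, 6) = 1  (31 = 5*6 + 1, 6 = 6*1).
Back-substituting, 6*(-5) + 31*(1) = 1.
Scale by -88: particular solution (440, -88); reduce x mod 31: (6, -4).
General solution: x = 6 + 31t, y = -4 - 6t for integer t.
107 ≤ 6 + 31t ≤ 591 gives t ∈ [4, 18], which is 15 values.

15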